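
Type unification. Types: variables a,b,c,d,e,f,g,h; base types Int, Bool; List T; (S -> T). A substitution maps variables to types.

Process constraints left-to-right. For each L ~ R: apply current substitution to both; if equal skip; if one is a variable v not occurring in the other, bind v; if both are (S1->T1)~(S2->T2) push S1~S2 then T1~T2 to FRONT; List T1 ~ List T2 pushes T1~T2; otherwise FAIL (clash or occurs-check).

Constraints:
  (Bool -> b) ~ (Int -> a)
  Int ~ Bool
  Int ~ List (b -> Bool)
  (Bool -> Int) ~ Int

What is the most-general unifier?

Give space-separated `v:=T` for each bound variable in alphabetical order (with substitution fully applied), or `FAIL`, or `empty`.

Answer: FAIL

Derivation:
step 1: unify (Bool -> b) ~ (Int -> a)  [subst: {-} | 3 pending]
  -> decompose arrow: push Bool~Int, b~a
step 2: unify Bool ~ Int  [subst: {-} | 4 pending]
  clash: Bool vs Int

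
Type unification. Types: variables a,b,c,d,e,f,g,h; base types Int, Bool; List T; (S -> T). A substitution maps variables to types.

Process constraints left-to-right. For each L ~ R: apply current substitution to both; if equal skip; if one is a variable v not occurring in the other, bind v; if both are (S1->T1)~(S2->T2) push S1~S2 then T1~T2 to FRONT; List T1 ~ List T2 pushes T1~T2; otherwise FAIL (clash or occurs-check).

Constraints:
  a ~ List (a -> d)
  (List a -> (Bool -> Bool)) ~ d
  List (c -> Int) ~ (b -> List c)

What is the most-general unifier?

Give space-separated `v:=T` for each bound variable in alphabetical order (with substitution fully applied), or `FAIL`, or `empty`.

step 1: unify a ~ List (a -> d)  [subst: {-} | 2 pending]
  occurs-check fail: a in List (a -> d)

Answer: FAIL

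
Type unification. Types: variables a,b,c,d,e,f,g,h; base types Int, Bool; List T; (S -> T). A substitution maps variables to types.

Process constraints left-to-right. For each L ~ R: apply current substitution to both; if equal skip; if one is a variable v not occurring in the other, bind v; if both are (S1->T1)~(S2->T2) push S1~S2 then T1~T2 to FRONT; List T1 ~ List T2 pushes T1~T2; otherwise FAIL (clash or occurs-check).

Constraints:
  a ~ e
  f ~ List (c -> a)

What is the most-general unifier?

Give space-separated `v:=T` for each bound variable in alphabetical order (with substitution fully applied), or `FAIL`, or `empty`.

step 1: unify a ~ e  [subst: {-} | 1 pending]
  bind a := e
step 2: unify f ~ List (c -> e)  [subst: {a:=e} | 0 pending]
  bind f := List (c -> e)

Answer: a:=e f:=List (c -> e)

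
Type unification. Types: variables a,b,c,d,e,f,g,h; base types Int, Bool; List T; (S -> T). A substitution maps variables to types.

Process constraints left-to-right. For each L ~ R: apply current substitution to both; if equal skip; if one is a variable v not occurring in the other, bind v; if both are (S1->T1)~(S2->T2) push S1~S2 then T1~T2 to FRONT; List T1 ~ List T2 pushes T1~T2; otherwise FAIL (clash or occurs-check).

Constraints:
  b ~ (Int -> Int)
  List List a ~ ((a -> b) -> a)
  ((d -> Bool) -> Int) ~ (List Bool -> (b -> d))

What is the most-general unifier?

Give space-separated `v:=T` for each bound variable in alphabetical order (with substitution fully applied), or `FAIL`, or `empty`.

Answer: FAIL

Derivation:
step 1: unify b ~ (Int -> Int)  [subst: {-} | 2 pending]
  bind b := (Int -> Int)
step 2: unify List List a ~ ((a -> (Int -> Int)) -> a)  [subst: {b:=(Int -> Int)} | 1 pending]
  clash: List List a vs ((a -> (Int -> Int)) -> a)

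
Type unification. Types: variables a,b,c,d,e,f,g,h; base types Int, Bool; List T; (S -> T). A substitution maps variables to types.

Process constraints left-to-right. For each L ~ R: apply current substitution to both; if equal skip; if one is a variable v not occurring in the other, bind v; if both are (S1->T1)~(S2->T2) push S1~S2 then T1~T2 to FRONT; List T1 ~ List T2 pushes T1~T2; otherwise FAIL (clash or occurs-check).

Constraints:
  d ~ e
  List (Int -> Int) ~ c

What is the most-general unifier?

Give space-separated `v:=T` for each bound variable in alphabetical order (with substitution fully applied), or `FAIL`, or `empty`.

step 1: unify d ~ e  [subst: {-} | 1 pending]
  bind d := e
step 2: unify List (Int -> Int) ~ c  [subst: {d:=e} | 0 pending]
  bind c := List (Int -> Int)

Answer: c:=List (Int -> Int) d:=e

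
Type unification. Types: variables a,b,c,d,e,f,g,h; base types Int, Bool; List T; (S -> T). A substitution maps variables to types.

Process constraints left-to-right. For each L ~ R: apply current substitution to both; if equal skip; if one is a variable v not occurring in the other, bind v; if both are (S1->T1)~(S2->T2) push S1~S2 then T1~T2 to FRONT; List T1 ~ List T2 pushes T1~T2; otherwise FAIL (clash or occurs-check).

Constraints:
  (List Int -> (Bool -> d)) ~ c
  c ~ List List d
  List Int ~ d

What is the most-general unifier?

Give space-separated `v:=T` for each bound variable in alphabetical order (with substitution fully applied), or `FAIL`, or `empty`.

Answer: FAIL

Derivation:
step 1: unify (List Int -> (Bool -> d)) ~ c  [subst: {-} | 2 pending]
  bind c := (List Int -> (Bool -> d))
step 2: unify (List Int -> (Bool -> d)) ~ List List d  [subst: {c:=(List Int -> (Bool -> d))} | 1 pending]
  clash: (List Int -> (Bool -> d)) vs List List d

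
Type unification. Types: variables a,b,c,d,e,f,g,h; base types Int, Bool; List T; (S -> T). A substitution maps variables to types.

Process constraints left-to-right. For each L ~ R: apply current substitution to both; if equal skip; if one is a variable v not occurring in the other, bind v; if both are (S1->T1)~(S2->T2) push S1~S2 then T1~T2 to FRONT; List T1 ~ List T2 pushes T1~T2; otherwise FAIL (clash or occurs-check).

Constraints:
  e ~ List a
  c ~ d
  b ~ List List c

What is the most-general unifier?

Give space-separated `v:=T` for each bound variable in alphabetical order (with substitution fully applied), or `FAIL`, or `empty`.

Answer: b:=List List d c:=d e:=List a

Derivation:
step 1: unify e ~ List a  [subst: {-} | 2 pending]
  bind e := List a
step 2: unify c ~ d  [subst: {e:=List a} | 1 pending]
  bind c := d
step 3: unify b ~ List List d  [subst: {e:=List a, c:=d} | 0 pending]
  bind b := List List d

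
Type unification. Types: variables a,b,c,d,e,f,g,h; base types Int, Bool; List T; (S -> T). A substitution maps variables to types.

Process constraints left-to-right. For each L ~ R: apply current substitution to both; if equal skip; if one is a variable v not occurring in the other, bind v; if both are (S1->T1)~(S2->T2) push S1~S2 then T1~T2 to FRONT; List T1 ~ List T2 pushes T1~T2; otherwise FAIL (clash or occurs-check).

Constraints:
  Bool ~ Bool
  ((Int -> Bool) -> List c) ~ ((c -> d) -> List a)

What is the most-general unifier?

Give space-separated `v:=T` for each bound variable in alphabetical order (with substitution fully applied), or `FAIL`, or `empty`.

Answer: a:=Int c:=Int d:=Bool

Derivation:
step 1: unify Bool ~ Bool  [subst: {-} | 1 pending]
  -> identical, skip
step 2: unify ((Int -> Bool) -> List c) ~ ((c -> d) -> List a)  [subst: {-} | 0 pending]
  -> decompose arrow: push (Int -> Bool)~(c -> d), List c~List a
step 3: unify (Int -> Bool) ~ (c -> d)  [subst: {-} | 1 pending]
  -> decompose arrow: push Int~c, Bool~d
step 4: unify Int ~ c  [subst: {-} | 2 pending]
  bind c := Int
step 5: unify Bool ~ d  [subst: {c:=Int} | 1 pending]
  bind d := Bool
step 6: unify List Int ~ List a  [subst: {c:=Int, d:=Bool} | 0 pending]
  -> decompose List: push Int~a
step 7: unify Int ~ a  [subst: {c:=Int, d:=Bool} | 0 pending]
  bind a := Int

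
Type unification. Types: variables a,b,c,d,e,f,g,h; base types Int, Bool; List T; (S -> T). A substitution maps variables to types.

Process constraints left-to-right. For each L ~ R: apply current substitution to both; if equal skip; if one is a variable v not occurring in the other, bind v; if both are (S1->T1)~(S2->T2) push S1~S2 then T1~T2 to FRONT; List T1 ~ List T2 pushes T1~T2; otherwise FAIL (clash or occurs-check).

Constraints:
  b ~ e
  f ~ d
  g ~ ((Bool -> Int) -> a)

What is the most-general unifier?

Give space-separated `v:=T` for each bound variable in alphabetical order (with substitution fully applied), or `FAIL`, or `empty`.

step 1: unify b ~ e  [subst: {-} | 2 pending]
  bind b := e
step 2: unify f ~ d  [subst: {b:=e} | 1 pending]
  bind f := d
step 3: unify g ~ ((Bool -> Int) -> a)  [subst: {b:=e, f:=d} | 0 pending]
  bind g := ((Bool -> Int) -> a)

Answer: b:=e f:=d g:=((Bool -> Int) -> a)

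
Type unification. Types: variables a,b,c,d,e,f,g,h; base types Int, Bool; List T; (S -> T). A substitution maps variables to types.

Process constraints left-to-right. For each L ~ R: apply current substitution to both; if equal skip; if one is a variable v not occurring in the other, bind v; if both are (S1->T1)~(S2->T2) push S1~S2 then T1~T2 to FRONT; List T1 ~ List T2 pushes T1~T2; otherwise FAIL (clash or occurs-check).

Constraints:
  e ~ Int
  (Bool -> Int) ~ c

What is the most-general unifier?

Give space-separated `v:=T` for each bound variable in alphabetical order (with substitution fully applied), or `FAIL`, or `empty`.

Answer: c:=(Bool -> Int) e:=Int

Derivation:
step 1: unify e ~ Int  [subst: {-} | 1 pending]
  bind e := Int
step 2: unify (Bool -> Int) ~ c  [subst: {e:=Int} | 0 pending]
  bind c := (Bool -> Int)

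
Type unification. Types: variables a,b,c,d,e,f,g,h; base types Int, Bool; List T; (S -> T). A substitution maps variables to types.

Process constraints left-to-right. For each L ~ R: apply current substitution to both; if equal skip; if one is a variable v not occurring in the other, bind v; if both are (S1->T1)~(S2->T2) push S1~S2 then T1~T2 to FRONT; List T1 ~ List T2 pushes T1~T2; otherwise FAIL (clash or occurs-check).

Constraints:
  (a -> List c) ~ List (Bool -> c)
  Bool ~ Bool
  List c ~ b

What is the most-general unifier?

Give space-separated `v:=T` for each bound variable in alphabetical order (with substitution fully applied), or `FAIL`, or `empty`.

Answer: FAIL

Derivation:
step 1: unify (a -> List c) ~ List (Bool -> c)  [subst: {-} | 2 pending]
  clash: (a -> List c) vs List (Bool -> c)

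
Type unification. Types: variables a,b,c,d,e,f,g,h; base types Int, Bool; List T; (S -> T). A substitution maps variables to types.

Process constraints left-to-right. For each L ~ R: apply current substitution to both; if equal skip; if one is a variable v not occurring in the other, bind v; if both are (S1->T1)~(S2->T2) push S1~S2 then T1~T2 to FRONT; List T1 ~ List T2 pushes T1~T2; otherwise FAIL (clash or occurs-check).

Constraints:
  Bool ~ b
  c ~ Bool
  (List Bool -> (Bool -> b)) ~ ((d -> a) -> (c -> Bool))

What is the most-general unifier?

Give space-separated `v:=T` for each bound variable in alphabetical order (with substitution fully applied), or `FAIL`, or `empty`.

step 1: unify Bool ~ b  [subst: {-} | 2 pending]
  bind b := Bool
step 2: unify c ~ Bool  [subst: {b:=Bool} | 1 pending]
  bind c := Bool
step 3: unify (List Bool -> (Bool -> Bool)) ~ ((d -> a) -> (Bool -> Bool))  [subst: {b:=Bool, c:=Bool} | 0 pending]
  -> decompose arrow: push List Bool~(d -> a), (Bool -> Bool)~(Bool -> Bool)
step 4: unify List Bool ~ (d -> a)  [subst: {b:=Bool, c:=Bool} | 1 pending]
  clash: List Bool vs (d -> a)

Answer: FAIL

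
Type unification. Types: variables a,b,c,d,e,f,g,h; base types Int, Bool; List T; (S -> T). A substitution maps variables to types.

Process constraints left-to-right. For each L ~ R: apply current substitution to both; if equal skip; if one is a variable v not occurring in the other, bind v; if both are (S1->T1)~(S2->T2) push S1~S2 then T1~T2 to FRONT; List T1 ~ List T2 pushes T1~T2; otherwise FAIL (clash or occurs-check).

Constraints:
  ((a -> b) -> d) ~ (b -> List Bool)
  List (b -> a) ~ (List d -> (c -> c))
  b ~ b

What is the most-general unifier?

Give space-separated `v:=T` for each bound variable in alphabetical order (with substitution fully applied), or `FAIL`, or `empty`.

Answer: FAIL

Derivation:
step 1: unify ((a -> b) -> d) ~ (b -> List Bool)  [subst: {-} | 2 pending]
  -> decompose arrow: push (a -> b)~b, d~List Bool
step 2: unify (a -> b) ~ b  [subst: {-} | 3 pending]
  occurs-check fail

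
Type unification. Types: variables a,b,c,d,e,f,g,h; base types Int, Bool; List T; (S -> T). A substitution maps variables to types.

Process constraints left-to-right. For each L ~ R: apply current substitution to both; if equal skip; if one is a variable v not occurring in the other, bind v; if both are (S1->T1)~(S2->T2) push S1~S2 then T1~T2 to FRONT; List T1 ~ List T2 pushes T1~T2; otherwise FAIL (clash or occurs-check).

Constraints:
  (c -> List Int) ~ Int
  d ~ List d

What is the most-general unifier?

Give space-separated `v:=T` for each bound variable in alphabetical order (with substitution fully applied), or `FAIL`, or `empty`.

Answer: FAIL

Derivation:
step 1: unify (c -> List Int) ~ Int  [subst: {-} | 1 pending]
  clash: (c -> List Int) vs Int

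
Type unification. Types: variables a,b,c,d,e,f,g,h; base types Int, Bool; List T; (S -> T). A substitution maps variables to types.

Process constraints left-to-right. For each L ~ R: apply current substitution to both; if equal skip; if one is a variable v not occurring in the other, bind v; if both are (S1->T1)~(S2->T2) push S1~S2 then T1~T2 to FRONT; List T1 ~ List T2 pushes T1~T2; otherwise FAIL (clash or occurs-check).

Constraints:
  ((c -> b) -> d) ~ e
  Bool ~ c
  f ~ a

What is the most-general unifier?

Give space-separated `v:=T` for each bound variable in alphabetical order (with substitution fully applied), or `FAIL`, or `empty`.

step 1: unify ((c -> b) -> d) ~ e  [subst: {-} | 2 pending]
  bind e := ((c -> b) -> d)
step 2: unify Bool ~ c  [subst: {e:=((c -> b) -> d)} | 1 pending]
  bind c := Bool
step 3: unify f ~ a  [subst: {e:=((c -> b) -> d), c:=Bool} | 0 pending]
  bind f := a

Answer: c:=Bool e:=((Bool -> b) -> d) f:=a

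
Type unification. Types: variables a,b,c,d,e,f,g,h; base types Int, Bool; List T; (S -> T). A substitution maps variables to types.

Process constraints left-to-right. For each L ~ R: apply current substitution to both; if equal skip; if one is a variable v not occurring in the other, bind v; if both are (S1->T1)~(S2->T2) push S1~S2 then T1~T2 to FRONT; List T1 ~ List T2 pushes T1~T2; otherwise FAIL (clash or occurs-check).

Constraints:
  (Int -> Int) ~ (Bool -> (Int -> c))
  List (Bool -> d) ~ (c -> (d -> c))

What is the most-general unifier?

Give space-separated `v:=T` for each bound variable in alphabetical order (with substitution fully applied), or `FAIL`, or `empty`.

step 1: unify (Int -> Int) ~ (Bool -> (Int -> c))  [subst: {-} | 1 pending]
  -> decompose arrow: push Int~Bool, Int~(Int -> c)
step 2: unify Int ~ Bool  [subst: {-} | 2 pending]
  clash: Int vs Bool

Answer: FAIL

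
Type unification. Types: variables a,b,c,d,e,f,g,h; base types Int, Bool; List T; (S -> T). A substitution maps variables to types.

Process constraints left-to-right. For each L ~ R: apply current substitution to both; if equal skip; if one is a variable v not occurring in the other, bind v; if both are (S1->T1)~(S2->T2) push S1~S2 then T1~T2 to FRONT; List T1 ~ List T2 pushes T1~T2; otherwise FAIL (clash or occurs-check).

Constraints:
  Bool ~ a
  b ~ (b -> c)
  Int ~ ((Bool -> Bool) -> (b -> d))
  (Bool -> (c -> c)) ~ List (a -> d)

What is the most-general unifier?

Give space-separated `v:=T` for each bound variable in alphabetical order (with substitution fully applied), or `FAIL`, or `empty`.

step 1: unify Bool ~ a  [subst: {-} | 3 pending]
  bind a := Bool
step 2: unify b ~ (b -> c)  [subst: {a:=Bool} | 2 pending]
  occurs-check fail: b in (b -> c)

Answer: FAIL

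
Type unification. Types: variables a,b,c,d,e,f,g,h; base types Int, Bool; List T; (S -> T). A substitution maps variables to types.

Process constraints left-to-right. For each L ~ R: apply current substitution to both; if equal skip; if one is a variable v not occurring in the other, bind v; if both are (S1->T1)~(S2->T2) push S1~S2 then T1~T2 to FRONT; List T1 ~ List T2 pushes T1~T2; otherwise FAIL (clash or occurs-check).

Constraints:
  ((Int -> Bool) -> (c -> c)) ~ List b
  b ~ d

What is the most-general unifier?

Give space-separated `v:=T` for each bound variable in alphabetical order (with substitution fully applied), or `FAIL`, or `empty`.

step 1: unify ((Int -> Bool) -> (c -> c)) ~ List b  [subst: {-} | 1 pending]
  clash: ((Int -> Bool) -> (c -> c)) vs List b

Answer: FAIL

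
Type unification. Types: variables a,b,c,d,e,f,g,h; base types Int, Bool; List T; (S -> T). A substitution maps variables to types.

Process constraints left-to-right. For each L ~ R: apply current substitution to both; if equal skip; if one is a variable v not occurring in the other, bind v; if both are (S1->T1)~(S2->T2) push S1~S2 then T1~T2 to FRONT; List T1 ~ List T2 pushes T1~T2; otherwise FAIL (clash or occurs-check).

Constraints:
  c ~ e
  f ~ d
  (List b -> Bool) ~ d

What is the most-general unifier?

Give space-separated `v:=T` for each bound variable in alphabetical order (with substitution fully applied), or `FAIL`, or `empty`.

step 1: unify c ~ e  [subst: {-} | 2 pending]
  bind c := e
step 2: unify f ~ d  [subst: {c:=e} | 1 pending]
  bind f := d
step 3: unify (List b -> Bool) ~ d  [subst: {c:=e, f:=d} | 0 pending]
  bind d := (List b -> Bool)

Answer: c:=e d:=(List b -> Bool) f:=(List b -> Bool)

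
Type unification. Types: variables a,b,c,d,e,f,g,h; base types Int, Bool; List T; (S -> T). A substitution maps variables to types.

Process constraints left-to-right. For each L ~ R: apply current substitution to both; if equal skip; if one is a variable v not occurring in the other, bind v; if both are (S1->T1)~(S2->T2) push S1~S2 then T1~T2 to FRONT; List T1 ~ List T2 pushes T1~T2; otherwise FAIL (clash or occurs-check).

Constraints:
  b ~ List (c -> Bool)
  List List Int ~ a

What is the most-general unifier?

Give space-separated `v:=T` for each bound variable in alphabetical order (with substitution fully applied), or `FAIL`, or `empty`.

Answer: a:=List List Int b:=List (c -> Bool)

Derivation:
step 1: unify b ~ List (c -> Bool)  [subst: {-} | 1 pending]
  bind b := List (c -> Bool)
step 2: unify List List Int ~ a  [subst: {b:=List (c -> Bool)} | 0 pending]
  bind a := List List Int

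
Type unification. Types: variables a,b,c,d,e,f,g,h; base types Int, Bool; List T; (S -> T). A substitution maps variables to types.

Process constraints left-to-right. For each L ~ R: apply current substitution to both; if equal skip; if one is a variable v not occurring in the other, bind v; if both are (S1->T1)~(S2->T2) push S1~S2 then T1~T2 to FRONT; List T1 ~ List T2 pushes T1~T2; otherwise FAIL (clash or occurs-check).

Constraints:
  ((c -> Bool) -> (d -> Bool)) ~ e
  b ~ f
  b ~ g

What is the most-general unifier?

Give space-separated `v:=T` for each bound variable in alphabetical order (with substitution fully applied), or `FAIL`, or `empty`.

Answer: b:=g e:=((c -> Bool) -> (d -> Bool)) f:=g

Derivation:
step 1: unify ((c -> Bool) -> (d -> Bool)) ~ e  [subst: {-} | 2 pending]
  bind e := ((c -> Bool) -> (d -> Bool))
step 2: unify b ~ f  [subst: {e:=((c -> Bool) -> (d -> Bool))} | 1 pending]
  bind b := f
step 3: unify f ~ g  [subst: {e:=((c -> Bool) -> (d -> Bool)), b:=f} | 0 pending]
  bind f := g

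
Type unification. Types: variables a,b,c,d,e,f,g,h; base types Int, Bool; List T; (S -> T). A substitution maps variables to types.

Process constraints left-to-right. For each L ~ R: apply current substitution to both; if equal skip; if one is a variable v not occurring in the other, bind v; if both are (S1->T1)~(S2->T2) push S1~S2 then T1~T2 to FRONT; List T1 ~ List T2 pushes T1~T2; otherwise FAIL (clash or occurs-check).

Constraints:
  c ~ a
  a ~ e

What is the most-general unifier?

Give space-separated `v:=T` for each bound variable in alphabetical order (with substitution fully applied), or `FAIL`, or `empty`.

step 1: unify c ~ a  [subst: {-} | 1 pending]
  bind c := a
step 2: unify a ~ e  [subst: {c:=a} | 0 pending]
  bind a := e

Answer: a:=e c:=e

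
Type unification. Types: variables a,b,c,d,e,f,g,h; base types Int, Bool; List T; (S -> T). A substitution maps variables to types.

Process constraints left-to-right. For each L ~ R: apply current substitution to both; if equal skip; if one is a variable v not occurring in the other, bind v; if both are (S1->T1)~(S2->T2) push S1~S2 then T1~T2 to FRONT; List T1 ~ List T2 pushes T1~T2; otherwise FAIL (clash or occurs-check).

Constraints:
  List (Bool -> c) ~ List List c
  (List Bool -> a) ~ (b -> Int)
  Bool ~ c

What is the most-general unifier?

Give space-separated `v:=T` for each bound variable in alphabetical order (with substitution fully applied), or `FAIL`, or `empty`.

Answer: FAIL

Derivation:
step 1: unify List (Bool -> c) ~ List List c  [subst: {-} | 2 pending]
  -> decompose List: push (Bool -> c)~List c
step 2: unify (Bool -> c) ~ List c  [subst: {-} | 2 pending]
  clash: (Bool -> c) vs List c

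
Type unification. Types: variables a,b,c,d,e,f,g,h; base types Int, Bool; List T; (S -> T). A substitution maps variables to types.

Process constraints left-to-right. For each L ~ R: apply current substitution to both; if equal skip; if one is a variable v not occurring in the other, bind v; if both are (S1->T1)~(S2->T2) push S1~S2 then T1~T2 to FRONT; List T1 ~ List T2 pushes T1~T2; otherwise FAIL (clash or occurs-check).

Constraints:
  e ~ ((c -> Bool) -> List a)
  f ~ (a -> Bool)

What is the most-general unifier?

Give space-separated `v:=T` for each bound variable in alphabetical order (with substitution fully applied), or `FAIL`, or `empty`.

Answer: e:=((c -> Bool) -> List a) f:=(a -> Bool)

Derivation:
step 1: unify e ~ ((c -> Bool) -> List a)  [subst: {-} | 1 pending]
  bind e := ((c -> Bool) -> List a)
step 2: unify f ~ (a -> Bool)  [subst: {e:=((c -> Bool) -> List a)} | 0 pending]
  bind f := (a -> Bool)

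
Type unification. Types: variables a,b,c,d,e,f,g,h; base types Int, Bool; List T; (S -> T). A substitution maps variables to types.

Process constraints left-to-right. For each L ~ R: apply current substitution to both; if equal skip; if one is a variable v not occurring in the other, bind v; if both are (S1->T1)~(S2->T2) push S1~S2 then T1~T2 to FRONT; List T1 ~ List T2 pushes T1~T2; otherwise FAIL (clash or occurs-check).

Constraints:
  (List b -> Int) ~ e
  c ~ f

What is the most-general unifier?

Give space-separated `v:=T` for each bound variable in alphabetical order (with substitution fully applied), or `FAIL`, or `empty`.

Answer: c:=f e:=(List b -> Int)

Derivation:
step 1: unify (List b -> Int) ~ e  [subst: {-} | 1 pending]
  bind e := (List b -> Int)
step 2: unify c ~ f  [subst: {e:=(List b -> Int)} | 0 pending]
  bind c := f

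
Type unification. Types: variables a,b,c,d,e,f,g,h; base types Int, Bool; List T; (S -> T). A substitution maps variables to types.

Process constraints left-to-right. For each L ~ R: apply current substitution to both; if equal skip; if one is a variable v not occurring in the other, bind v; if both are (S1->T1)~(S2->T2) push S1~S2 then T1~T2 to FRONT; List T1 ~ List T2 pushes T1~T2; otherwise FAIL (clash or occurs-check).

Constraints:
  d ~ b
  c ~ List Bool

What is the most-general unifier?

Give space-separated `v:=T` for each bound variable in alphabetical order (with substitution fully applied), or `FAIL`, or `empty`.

step 1: unify d ~ b  [subst: {-} | 1 pending]
  bind d := b
step 2: unify c ~ List Bool  [subst: {d:=b} | 0 pending]
  bind c := List Bool

Answer: c:=List Bool d:=b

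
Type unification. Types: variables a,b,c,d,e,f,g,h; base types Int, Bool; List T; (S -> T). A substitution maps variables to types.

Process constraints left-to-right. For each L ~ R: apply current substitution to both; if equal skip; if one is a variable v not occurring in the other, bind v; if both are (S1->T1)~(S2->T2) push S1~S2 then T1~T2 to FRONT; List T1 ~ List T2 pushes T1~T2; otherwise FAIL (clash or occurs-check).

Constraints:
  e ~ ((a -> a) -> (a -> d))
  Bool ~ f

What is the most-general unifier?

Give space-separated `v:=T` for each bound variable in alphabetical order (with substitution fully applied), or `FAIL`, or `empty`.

step 1: unify e ~ ((a -> a) -> (a -> d))  [subst: {-} | 1 pending]
  bind e := ((a -> a) -> (a -> d))
step 2: unify Bool ~ f  [subst: {e:=((a -> a) -> (a -> d))} | 0 pending]
  bind f := Bool

Answer: e:=((a -> a) -> (a -> d)) f:=Bool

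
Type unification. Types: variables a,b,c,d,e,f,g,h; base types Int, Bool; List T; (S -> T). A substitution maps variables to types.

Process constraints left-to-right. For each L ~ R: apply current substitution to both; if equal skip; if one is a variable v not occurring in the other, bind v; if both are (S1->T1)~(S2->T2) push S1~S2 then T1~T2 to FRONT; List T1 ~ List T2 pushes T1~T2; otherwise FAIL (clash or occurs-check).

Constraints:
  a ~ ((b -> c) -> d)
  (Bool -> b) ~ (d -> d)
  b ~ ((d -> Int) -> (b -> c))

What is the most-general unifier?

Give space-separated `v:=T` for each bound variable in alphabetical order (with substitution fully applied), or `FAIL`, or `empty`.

Answer: FAIL

Derivation:
step 1: unify a ~ ((b -> c) -> d)  [subst: {-} | 2 pending]
  bind a := ((b -> c) -> d)
step 2: unify (Bool -> b) ~ (d -> d)  [subst: {a:=((b -> c) -> d)} | 1 pending]
  -> decompose arrow: push Bool~d, b~d
step 3: unify Bool ~ d  [subst: {a:=((b -> c) -> d)} | 2 pending]
  bind d := Bool
step 4: unify b ~ Bool  [subst: {a:=((b -> c) -> d), d:=Bool} | 1 pending]
  bind b := Bool
step 5: unify Bool ~ ((Bool -> Int) -> (Bool -> c))  [subst: {a:=((b -> c) -> d), d:=Bool, b:=Bool} | 0 pending]
  clash: Bool vs ((Bool -> Int) -> (Bool -> c))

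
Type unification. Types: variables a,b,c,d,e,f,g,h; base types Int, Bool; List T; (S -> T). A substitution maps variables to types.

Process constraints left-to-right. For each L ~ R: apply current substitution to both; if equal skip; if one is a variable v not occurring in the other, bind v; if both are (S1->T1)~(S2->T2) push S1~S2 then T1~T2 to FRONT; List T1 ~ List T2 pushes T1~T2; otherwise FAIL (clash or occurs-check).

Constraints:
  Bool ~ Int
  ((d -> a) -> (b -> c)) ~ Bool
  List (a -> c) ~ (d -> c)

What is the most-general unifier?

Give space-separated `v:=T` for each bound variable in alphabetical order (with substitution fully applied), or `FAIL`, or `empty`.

Answer: FAIL

Derivation:
step 1: unify Bool ~ Int  [subst: {-} | 2 pending]
  clash: Bool vs Int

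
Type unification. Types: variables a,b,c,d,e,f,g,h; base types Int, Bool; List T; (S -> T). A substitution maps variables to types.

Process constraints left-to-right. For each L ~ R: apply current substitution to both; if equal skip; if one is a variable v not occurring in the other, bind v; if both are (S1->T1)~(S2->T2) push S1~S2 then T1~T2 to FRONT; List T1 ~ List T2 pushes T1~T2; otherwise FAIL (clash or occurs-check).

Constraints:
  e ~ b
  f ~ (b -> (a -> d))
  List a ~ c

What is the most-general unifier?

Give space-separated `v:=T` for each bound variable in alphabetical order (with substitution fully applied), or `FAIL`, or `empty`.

step 1: unify e ~ b  [subst: {-} | 2 pending]
  bind e := b
step 2: unify f ~ (b -> (a -> d))  [subst: {e:=b} | 1 pending]
  bind f := (b -> (a -> d))
step 3: unify List a ~ c  [subst: {e:=b, f:=(b -> (a -> d))} | 0 pending]
  bind c := List a

Answer: c:=List a e:=b f:=(b -> (a -> d))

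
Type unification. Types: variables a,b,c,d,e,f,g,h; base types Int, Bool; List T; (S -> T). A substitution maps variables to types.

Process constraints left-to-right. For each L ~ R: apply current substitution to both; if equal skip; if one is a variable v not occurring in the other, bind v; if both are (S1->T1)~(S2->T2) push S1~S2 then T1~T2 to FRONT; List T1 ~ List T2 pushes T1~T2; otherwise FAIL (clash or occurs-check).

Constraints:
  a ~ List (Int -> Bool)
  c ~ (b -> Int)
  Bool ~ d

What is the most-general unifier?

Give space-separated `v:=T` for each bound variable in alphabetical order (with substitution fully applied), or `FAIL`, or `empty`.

step 1: unify a ~ List (Int -> Bool)  [subst: {-} | 2 pending]
  bind a := List (Int -> Bool)
step 2: unify c ~ (b -> Int)  [subst: {a:=List (Int -> Bool)} | 1 pending]
  bind c := (b -> Int)
step 3: unify Bool ~ d  [subst: {a:=List (Int -> Bool), c:=(b -> Int)} | 0 pending]
  bind d := Bool

Answer: a:=List (Int -> Bool) c:=(b -> Int) d:=Bool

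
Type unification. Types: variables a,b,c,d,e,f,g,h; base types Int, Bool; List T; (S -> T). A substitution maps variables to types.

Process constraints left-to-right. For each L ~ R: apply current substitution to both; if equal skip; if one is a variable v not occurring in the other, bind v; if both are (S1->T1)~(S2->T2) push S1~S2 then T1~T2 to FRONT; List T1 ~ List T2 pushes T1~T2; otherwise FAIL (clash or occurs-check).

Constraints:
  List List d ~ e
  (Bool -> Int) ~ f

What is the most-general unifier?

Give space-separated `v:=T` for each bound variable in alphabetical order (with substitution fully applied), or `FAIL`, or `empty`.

Answer: e:=List List d f:=(Bool -> Int)

Derivation:
step 1: unify List List d ~ e  [subst: {-} | 1 pending]
  bind e := List List d
step 2: unify (Bool -> Int) ~ f  [subst: {e:=List List d} | 0 pending]
  bind f := (Bool -> Int)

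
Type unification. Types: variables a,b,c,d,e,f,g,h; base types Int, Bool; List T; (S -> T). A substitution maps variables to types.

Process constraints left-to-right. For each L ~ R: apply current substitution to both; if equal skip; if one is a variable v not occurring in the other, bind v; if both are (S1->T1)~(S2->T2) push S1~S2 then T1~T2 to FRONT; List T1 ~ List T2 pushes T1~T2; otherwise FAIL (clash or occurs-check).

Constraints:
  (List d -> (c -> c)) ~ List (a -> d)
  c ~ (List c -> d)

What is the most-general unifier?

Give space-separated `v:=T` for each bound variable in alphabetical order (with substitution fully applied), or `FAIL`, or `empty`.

step 1: unify (List d -> (c -> c)) ~ List (a -> d)  [subst: {-} | 1 pending]
  clash: (List d -> (c -> c)) vs List (a -> d)

Answer: FAIL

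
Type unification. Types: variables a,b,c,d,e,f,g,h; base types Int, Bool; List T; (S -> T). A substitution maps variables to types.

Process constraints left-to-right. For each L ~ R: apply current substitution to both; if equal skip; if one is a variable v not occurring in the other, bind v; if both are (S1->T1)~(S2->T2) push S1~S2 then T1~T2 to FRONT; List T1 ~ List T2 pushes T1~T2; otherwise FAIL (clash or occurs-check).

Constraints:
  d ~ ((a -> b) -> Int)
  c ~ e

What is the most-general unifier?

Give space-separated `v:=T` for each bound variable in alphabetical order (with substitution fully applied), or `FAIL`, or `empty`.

Answer: c:=e d:=((a -> b) -> Int)

Derivation:
step 1: unify d ~ ((a -> b) -> Int)  [subst: {-} | 1 pending]
  bind d := ((a -> b) -> Int)
step 2: unify c ~ e  [subst: {d:=((a -> b) -> Int)} | 0 pending]
  bind c := e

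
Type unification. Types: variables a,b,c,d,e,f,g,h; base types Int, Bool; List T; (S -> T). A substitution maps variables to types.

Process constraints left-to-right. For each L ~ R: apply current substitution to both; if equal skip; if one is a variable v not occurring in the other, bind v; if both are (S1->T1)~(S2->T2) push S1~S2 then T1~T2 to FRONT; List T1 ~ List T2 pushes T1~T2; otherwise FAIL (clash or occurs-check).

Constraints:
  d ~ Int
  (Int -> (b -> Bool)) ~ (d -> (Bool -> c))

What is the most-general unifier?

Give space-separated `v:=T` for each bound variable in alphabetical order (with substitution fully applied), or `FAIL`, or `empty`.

step 1: unify d ~ Int  [subst: {-} | 1 pending]
  bind d := Int
step 2: unify (Int -> (b -> Bool)) ~ (Int -> (Bool -> c))  [subst: {d:=Int} | 0 pending]
  -> decompose arrow: push Int~Int, (b -> Bool)~(Bool -> c)
step 3: unify Int ~ Int  [subst: {d:=Int} | 1 pending]
  -> identical, skip
step 4: unify (b -> Bool) ~ (Bool -> c)  [subst: {d:=Int} | 0 pending]
  -> decompose arrow: push b~Bool, Bool~c
step 5: unify b ~ Bool  [subst: {d:=Int} | 1 pending]
  bind b := Bool
step 6: unify Bool ~ c  [subst: {d:=Int, b:=Bool} | 0 pending]
  bind c := Bool

Answer: b:=Bool c:=Bool d:=Int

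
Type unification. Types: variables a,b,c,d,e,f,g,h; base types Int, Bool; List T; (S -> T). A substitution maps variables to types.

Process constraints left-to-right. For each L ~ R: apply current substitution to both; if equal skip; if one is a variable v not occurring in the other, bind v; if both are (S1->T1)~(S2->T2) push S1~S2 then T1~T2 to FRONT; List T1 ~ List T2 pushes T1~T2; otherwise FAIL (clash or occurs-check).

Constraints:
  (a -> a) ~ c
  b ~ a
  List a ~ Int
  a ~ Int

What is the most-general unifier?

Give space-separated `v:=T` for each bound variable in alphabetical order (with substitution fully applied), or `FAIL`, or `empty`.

Answer: FAIL

Derivation:
step 1: unify (a -> a) ~ c  [subst: {-} | 3 pending]
  bind c := (a -> a)
step 2: unify b ~ a  [subst: {c:=(a -> a)} | 2 pending]
  bind b := a
step 3: unify List a ~ Int  [subst: {c:=(a -> a), b:=a} | 1 pending]
  clash: List a vs Int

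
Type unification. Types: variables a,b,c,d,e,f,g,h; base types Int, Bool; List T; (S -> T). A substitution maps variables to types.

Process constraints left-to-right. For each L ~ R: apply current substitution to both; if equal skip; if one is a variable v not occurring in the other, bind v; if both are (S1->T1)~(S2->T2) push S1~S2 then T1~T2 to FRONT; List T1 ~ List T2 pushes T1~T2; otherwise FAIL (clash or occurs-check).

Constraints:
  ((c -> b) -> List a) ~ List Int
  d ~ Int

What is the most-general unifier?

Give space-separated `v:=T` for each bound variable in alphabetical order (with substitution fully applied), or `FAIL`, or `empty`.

Answer: FAIL

Derivation:
step 1: unify ((c -> b) -> List a) ~ List Int  [subst: {-} | 1 pending]
  clash: ((c -> b) -> List a) vs List Int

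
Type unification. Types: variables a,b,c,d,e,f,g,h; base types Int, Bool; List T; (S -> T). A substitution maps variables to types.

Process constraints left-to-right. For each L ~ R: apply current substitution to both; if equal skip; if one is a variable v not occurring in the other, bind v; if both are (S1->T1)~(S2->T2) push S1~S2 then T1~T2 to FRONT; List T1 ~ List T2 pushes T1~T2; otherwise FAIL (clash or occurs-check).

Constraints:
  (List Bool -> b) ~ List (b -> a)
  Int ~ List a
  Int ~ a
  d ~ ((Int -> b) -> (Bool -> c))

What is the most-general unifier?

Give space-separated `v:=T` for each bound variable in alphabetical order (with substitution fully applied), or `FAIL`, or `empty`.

Answer: FAIL

Derivation:
step 1: unify (List Bool -> b) ~ List (b -> a)  [subst: {-} | 3 pending]
  clash: (List Bool -> b) vs List (b -> a)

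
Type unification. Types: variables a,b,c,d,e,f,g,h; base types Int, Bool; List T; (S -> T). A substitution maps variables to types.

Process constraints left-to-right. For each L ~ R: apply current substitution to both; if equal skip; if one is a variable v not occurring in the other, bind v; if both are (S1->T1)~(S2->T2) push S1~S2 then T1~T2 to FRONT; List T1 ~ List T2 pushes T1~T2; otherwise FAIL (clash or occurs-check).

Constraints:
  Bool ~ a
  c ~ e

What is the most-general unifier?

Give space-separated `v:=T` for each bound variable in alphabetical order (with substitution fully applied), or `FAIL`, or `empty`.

Answer: a:=Bool c:=e

Derivation:
step 1: unify Bool ~ a  [subst: {-} | 1 pending]
  bind a := Bool
step 2: unify c ~ e  [subst: {a:=Bool} | 0 pending]
  bind c := e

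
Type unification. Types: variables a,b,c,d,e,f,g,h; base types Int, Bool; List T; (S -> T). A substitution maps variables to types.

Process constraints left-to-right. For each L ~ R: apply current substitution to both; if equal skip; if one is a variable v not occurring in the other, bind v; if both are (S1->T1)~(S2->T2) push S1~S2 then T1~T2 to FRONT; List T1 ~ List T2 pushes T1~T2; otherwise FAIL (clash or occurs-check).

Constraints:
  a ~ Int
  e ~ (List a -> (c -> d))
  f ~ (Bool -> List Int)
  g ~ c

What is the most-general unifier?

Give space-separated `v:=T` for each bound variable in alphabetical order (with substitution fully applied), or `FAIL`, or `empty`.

step 1: unify a ~ Int  [subst: {-} | 3 pending]
  bind a := Int
step 2: unify e ~ (List Int -> (c -> d))  [subst: {a:=Int} | 2 pending]
  bind e := (List Int -> (c -> d))
step 3: unify f ~ (Bool -> List Int)  [subst: {a:=Int, e:=(List Int -> (c -> d))} | 1 pending]
  bind f := (Bool -> List Int)
step 4: unify g ~ c  [subst: {a:=Int, e:=(List Int -> (c -> d)), f:=(Bool -> List Int)} | 0 pending]
  bind g := c

Answer: a:=Int e:=(List Int -> (c -> d)) f:=(Bool -> List Int) g:=c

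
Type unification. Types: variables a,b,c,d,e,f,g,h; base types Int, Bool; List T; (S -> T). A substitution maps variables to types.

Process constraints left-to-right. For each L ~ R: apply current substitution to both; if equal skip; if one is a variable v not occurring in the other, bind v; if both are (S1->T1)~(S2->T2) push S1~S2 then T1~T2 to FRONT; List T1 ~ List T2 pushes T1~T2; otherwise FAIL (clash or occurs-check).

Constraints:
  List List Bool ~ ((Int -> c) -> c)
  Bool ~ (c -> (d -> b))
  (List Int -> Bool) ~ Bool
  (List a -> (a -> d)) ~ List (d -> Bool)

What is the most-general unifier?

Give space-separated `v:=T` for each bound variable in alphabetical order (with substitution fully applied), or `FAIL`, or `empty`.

Answer: FAIL

Derivation:
step 1: unify List List Bool ~ ((Int -> c) -> c)  [subst: {-} | 3 pending]
  clash: List List Bool vs ((Int -> c) -> c)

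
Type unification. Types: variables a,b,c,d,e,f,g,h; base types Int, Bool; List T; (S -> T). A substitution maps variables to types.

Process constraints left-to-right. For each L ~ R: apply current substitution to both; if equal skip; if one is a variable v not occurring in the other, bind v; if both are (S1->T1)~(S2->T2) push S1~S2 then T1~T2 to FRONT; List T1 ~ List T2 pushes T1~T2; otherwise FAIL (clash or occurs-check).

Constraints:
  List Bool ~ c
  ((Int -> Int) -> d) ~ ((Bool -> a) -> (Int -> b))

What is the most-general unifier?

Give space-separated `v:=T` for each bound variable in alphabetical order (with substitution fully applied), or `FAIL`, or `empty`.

step 1: unify List Bool ~ c  [subst: {-} | 1 pending]
  bind c := List Bool
step 2: unify ((Int -> Int) -> d) ~ ((Bool -> a) -> (Int -> b))  [subst: {c:=List Bool} | 0 pending]
  -> decompose arrow: push (Int -> Int)~(Bool -> a), d~(Int -> b)
step 3: unify (Int -> Int) ~ (Bool -> a)  [subst: {c:=List Bool} | 1 pending]
  -> decompose arrow: push Int~Bool, Int~a
step 4: unify Int ~ Bool  [subst: {c:=List Bool} | 2 pending]
  clash: Int vs Bool

Answer: FAIL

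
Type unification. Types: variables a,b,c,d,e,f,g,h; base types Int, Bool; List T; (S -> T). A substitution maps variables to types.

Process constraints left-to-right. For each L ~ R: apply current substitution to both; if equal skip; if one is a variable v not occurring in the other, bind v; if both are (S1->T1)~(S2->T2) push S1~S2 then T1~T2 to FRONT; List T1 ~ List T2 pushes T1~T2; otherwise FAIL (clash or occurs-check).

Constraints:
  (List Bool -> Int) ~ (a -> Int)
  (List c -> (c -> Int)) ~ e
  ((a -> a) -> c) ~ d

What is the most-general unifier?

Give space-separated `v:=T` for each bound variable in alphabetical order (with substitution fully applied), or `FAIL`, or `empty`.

Answer: a:=List Bool d:=((List Bool -> List Bool) -> c) e:=(List c -> (c -> Int))

Derivation:
step 1: unify (List Bool -> Int) ~ (a -> Int)  [subst: {-} | 2 pending]
  -> decompose arrow: push List Bool~a, Int~Int
step 2: unify List Bool ~ a  [subst: {-} | 3 pending]
  bind a := List Bool
step 3: unify Int ~ Int  [subst: {a:=List Bool} | 2 pending]
  -> identical, skip
step 4: unify (List c -> (c -> Int)) ~ e  [subst: {a:=List Bool} | 1 pending]
  bind e := (List c -> (c -> Int))
step 5: unify ((List Bool -> List Bool) -> c) ~ d  [subst: {a:=List Bool, e:=(List c -> (c -> Int))} | 0 pending]
  bind d := ((List Bool -> List Bool) -> c)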